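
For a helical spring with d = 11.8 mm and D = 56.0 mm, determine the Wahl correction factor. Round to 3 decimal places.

1.330

C = D/d = 56.0/11.8 = 4.7458
K_W = (4C−1)/(4C−4) + 0.615/C = 17.983/14.983 + 0.1296 = 1.3298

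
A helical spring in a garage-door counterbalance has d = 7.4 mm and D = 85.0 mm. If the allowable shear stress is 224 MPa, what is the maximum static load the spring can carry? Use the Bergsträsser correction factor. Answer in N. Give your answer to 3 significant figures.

376 N

C = D/d = 85.0/7.4 = 11.4865
K_B = (4C+2)/(4C−3) = 47.946/42.946 = 1.1164
τ_max = K·8FD/(πd³) → F_max = τ_allow·πd³/(8DK)
F_max = 224·π·7.4³/(8·85.0·1.1164) = 2.8516e+05/759.17 = 375.62 N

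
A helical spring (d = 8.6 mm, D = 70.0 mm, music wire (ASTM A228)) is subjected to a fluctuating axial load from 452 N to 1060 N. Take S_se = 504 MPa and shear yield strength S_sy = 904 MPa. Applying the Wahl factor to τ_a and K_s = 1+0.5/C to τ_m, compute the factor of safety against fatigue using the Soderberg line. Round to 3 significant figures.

2.23

C = D/d = 70.0/8.6 = 8.1395; K_W = (4C−1)/(4C−4)+0.615/C = 1.1806; K_s = 1+0.5/C = 1.0614
F_a = (F_max−F_min)/2 = 304 N; F_m = (F_max+F_min)/2 = 756 N
τ_a = K_W·8F_aD/(πd³) = 1.1806 × 85.195 = 100.58 MPa
τ_m = K_s·8F_mD/(πd³) = 1.0614 × 211.87 = 224.88 MPa
Soderberg: 1/n_f = τ_a/S_se + τ_m/S_sy = 100.58/504 + 224.88/904 = 0.19957 + 0.24876 = 0.44833
n_f = 1/0.44833 = 2.23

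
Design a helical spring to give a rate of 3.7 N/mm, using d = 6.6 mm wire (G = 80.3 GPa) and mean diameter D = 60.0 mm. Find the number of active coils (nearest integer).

24

N_a = Gd⁴/(8D³k) = (80.3×10³ × 6.6⁴)/(8 × 60.0³ × 3.7)
    = 1.52367e+08 / 6.3936e+06 = 23.83 → 24 coils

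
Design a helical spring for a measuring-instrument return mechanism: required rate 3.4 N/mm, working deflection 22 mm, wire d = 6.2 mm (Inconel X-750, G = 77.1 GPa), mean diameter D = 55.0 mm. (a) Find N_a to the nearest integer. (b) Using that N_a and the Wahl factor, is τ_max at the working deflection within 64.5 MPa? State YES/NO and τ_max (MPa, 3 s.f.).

N_a = Gd⁴/(8D³k) = (77.1×10³)(6.2⁴)/(8·55.0³·3.4) = 25.17 → N_a = 25
Actual rate k = Gd⁴/(8D³·25) = 3.4238 N/mm
Working load F = kδ = 3.4238·22 = 75.323 N
C = 55.0/6.2 = 8.8710; K_W = (4C−1)/(4C−4)+0.615/C = 1.1646
τ_max = K_W·8FD/(πd³) = 1.1646·44.264 = 51.551 MPa
τ_max ≤ 64.5 MPa → acceptable

(a) 25 coils; (b) YES, τ_max = 51.6 MPa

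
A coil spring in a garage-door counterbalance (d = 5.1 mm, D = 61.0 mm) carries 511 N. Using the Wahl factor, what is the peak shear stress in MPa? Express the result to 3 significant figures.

670 MPa

Spring index C = D/d = 61.0/5.1 = 11.9608
K_W = (4C−1)/(4C−4) + 0.615/C = 46.843/43.843 + 0.0514 = 1.1198
τ₀ = 8FD/(πd³) = 8·511·61.0/(π·5.1³) = 249368/416.74 = 598.38 MPa
τ_max = K·τ₀ = 1.1198 × 598.38 = 670.1 MPa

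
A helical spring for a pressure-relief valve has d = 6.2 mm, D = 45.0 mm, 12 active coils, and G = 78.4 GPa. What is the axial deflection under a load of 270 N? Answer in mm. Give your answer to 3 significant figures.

20.4 mm

k = Gd⁴/(8D³N_a) = (78.4×10³)(6.2⁴)/(8·45.0³·12) = 13.243 N/mm
δ = F/k = 270 / 13.243 = 20.389 mm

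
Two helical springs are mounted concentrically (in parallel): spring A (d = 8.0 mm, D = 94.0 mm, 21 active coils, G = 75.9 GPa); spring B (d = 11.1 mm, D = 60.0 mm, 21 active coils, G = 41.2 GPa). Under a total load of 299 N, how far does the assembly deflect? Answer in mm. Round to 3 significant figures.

15.4 mm

k_A = Gd⁴/(8D³N_a) = (75.9×10³)(8.0⁴)/(8·94.0³·21) = 2.228 N/mm
k_B = Gd⁴/(8D³N_a) = (41.2×10³)(11.1⁴)/(8·60.0³·21) = 17.236 N/mm
Parallel: k_eq = 2.228 + 17.236 = 19.464 N/mm
δ = F/k_eq = 299/19.464 = 15.362 mm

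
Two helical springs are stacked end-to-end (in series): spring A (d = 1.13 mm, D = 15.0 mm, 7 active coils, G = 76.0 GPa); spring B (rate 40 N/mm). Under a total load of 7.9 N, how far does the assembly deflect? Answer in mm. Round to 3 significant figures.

k_A = Gd⁴/(8D³N_a) = (76.0×10³)(1.13⁴)/(8·15.0³·7) = 0.65564 N/mm
Series: 1/k_eq = 1/0.65564 + 1/40 = 1.5502; k_eq = 0.64507 N/mm
δ = F/k_eq = 7.9/0.64507 = 12.247 mm

12.2 mm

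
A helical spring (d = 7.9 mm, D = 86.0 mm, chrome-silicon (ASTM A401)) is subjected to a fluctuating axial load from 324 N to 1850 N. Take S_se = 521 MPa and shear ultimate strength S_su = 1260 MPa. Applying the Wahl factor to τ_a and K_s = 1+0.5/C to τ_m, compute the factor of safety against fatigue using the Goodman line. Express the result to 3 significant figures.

0.879

C = D/d = 86.0/7.9 = 10.8861; K_W = (4C−1)/(4C−4)+0.615/C = 1.1324; K_s = 1+0.5/C = 1.0459
F_a = (F_max−F_min)/2 = 763 N; F_m = (F_max+F_min)/2 = 1087 N
τ_a = K_W·8F_aD/(πd³) = 1.1324 × 338.91 = 383.77 MPa
τ_m = K_s·8F_mD/(πd³) = 1.0459 × 482.82 = 505 MPa
Goodman: 1/n_f = τ_a/S_se + τ_m/S_su = 383.77/521 + 505/1260 = 0.73659 + 0.40079 = 1.1374
n_f = 1/1.1374 = 0.8792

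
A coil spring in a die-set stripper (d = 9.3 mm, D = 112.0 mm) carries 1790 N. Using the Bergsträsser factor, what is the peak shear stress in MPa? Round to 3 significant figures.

705 MPa

Spring index C = D/d = 112.0/9.3 = 12.0430
K_B = (4C+2)/(4C−3) = 50.172/45.172 = 1.1107
τ₀ = 8FD/(πd³) = 8·1790·112.0/(π·9.3³) = 1.60384e+06/2527 = 634.69 MPa
τ_max = K·τ₀ = 1.1107 × 634.69 = 704.94 MPa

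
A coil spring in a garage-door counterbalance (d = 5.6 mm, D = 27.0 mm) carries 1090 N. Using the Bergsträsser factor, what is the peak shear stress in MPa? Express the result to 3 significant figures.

Spring index C = D/d = 27.0/5.6 = 4.8214
K_B = (4C+2)/(4C−3) = 21.286/16.286 = 1.3070
τ₀ = 8FD/(πd³) = 8·1090·27.0/(π·5.6³) = 235440/551.71 = 426.74 MPa
τ_max = K·τ₀ = 1.3070 × 426.74 = 557.76 MPa

558 MPa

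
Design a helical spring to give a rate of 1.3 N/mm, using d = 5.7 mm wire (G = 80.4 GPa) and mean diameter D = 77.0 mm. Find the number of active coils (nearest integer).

N_a = Gd⁴/(8D³k) = (80.4×10³ × 5.7⁴)/(8 × 77.0³ × 1.3)
    = 8.48702e+07 / 4.74794e+06 = 17.88 → 18 coils

18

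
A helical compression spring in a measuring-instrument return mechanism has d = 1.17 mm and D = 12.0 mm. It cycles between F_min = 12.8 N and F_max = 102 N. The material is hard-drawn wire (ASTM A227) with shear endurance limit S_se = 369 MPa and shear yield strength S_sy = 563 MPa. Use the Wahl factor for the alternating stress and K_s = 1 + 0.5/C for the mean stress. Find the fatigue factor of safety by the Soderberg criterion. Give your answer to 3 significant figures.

C = D/d = 12.0/1.17 = 10.2564; K_W = (4C−1)/(4C−4)+0.615/C = 1.1410; K_s = 1+0.5/C = 1.0488
F_a = (F_max−F_min)/2 = 44.6 N; F_m = (F_max+F_min)/2 = 57.4 N
τ_a = K_W·8F_aD/(πd³) = 1.1410 × 850.94 = 970.91 MPa
τ_m = K_s·8F_mD/(πd³) = 1.0488 × 1095.2 = 1148.5 MPa
Soderberg: 1/n_f = τ_a/S_se + τ_m/S_sy = 970.91/369 + 1148.5/563 = 2.63120 + 2.04004 = 4.6712
n_f = 1/4.6712 = 0.2141

0.214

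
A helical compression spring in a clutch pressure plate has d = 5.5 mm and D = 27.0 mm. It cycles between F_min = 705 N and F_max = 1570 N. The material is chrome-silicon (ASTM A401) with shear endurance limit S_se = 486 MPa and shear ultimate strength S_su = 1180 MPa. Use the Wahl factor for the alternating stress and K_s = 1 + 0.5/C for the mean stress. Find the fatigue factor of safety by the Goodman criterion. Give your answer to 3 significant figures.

1.08

C = D/d = 27.0/5.5 = 4.9091; K_W = (4C−1)/(4C−4)+0.615/C = 1.3171; K_s = 1+0.5/C = 1.1019
F_a = (F_max−F_min)/2 = 432.5 N; F_m = (F_max+F_min)/2 = 1137.5 N
τ_a = K_W·8F_aD/(πd³) = 1.3171 × 178.73 = 235.41 MPa
τ_m = K_s·8F_mD/(πd³) = 1.1019 × 470.08 = 517.95 MPa
Goodman: 1/n_f = τ_a/S_se + τ_m/S_su = 235.41/486 + 517.95/1180 = 0.48439 + 0.43894 = 0.92334
n_f = 1/0.92334 = 1.083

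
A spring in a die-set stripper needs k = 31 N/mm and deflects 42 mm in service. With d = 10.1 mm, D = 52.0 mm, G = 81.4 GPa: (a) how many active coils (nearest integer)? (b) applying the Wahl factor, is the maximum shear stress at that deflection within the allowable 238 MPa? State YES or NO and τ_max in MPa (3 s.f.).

(a) 24 coils; (b) YES, τ_max = 220 MPa

N_a = Gd⁴/(8D³k) = (81.4×10³)(10.1⁴)/(8·52.0³·31) = 24.29 → N_a = 24
Actual rate k = Gd⁴/(8D³·24) = 31.376 N/mm
Working load F = kδ = 31.376·42 = 1317.8 N
C = 52.0/10.1 = 5.1485; K_W = (4C−1)/(4C−4)+0.615/C = 1.3002
τ_max = K_W·8FD/(πd³) = 1.3002·169.37 = 220.22 MPa
τ_max ≤ 238 MPa → acceptable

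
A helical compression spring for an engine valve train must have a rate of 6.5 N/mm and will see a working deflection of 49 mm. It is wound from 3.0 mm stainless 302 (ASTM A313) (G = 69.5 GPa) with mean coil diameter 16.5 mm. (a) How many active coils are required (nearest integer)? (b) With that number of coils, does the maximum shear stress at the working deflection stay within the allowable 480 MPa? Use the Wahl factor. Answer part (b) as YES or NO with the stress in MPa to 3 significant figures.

(a) 24 coils; (b) NO, τ_max = 636 MPa

N_a = Gd⁴/(8D³k) = (69.5×10³)(3.0⁴)/(8·16.5³·6.5) = 24.1 → N_a = 24
Actual rate k = Gd⁴/(8D³·24) = 6.527 N/mm
Working load F = kδ = 6.527·49 = 319.83 N
C = 16.5/3.0 = 5.5000; K_W = (4C−1)/(4C−4)+0.615/C = 1.2785
τ_max = K_W·8FD/(πd³) = 1.2785·497.71 = 636.31 MPa
τ_max > 480 MPa → exceeds allowable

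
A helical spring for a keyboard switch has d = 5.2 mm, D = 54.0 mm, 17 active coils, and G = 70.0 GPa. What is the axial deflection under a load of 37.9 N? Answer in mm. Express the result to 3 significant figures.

15.9 mm

k = Gd⁴/(8D³N_a) = (70.0×10³)(5.2⁴)/(8·54.0³·17) = 2.39 N/mm
δ = F/k = 37.9 / 2.39 = 15.858 mm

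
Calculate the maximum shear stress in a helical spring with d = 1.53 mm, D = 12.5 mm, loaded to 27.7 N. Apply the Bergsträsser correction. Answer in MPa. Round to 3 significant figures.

Spring index C = D/d = 12.5/1.53 = 8.1699
K_B = (4C+2)/(4C−3) = 34.680/29.680 = 1.1685
τ₀ = 8FD/(πd³) = 8·27.7·12.5/(π·1.53³) = 2770/11.252 = 246.18 MPa
τ_max = K·τ₀ = 1.1685 × 246.18 = 287.65 MPa

288 MPa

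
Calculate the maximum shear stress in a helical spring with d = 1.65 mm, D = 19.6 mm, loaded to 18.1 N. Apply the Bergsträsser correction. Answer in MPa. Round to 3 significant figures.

224 MPa

Spring index C = D/d = 19.6/1.65 = 11.8788
K_B = (4C+2)/(4C−3) = 49.515/44.515 = 1.1123
τ₀ = 8FD/(πd³) = 8·18.1·19.6/(π·1.65³) = 2838.08/14.112 = 201.11 MPa
τ_max = K·τ₀ = 1.1123 × 201.11 = 223.69 MPa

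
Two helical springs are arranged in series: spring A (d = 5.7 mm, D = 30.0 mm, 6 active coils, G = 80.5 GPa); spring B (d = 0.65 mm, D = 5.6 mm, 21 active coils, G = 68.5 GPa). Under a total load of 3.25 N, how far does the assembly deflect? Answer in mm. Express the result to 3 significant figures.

k_A = Gd⁴/(8D³N_a) = (80.5×10³)(5.7⁴)/(8·30.0³·6) = 65.568 N/mm
k_B = Gd⁴/(8D³N_a) = (68.5×10³)(0.65⁴)/(8·5.6³·21) = 0.41445 N/mm
Series: 1/k_eq = 1/65.568 + 1/0.41445 = 2.4281; k_eq = 0.41185 N/mm
δ = F/k_eq = 3.25/0.41185 = 7.8913 mm

7.89 mm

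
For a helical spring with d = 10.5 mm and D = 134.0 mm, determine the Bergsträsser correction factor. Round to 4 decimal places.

1.1041

C = D/d = 134.0/10.5 = 12.7619
K_B = (4C+2)/(4C−3) = 53.048/48.048 = 1.1041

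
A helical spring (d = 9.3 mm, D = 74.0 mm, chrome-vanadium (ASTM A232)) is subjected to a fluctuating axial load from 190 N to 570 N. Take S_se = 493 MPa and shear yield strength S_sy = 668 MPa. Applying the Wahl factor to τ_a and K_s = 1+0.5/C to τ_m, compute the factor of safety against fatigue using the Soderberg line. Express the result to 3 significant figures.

4.02

C = D/d = 74.0/9.3 = 7.9570; K_W = (4C−1)/(4C−4)+0.615/C = 1.1851; K_s = 1+0.5/C = 1.0628
F_a = (F_max−F_min)/2 = 190 N; F_m = (F_max+F_min)/2 = 380 N
τ_a = K_W·8F_aD/(πd³) = 1.1851 × 44.512 = 52.751 MPa
τ_m = K_s·8F_mD/(πd³) = 1.0628 × 89.024 = 94.618 MPa
Soderberg: 1/n_f = τ_a/S_se + τ_m/S_sy = 52.751/493 + 94.618/668 = 0.10700 + 0.14164 = 0.24864
n_f = 1/0.24864 = 4.022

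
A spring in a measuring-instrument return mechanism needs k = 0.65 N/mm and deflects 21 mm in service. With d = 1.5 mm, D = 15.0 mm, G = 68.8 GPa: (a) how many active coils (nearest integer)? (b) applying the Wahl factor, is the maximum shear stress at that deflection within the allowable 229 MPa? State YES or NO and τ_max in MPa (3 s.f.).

N_a = Gd⁴/(8D³k) = (68.8×10³)(1.5⁴)/(8·15.0³·0.65) = 19.85 → N_a = 20
Actual rate k = Gd⁴/(8D³·20) = 0.645 N/mm
Working load F = kδ = 0.645·21 = 13.545 N
C = 15.0/1.5 = 10.0000; K_W = (4C−1)/(4C−4)+0.615/C = 1.1448
τ_max = K_W·8FD/(πd³) = 1.1448·153.3 = 175.5 MPa
τ_max ≤ 229 MPa → acceptable

(a) 20 coils; (b) YES, τ_max = 176 MPa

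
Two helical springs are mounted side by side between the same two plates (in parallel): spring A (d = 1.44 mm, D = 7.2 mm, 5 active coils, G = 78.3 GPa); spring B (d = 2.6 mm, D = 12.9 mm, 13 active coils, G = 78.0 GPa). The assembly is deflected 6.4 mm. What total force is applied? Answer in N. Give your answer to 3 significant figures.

247 N

k_A = Gd⁴/(8D³N_a) = (78.3×10³)(1.44⁴)/(8·7.2³·5) = 22.55 N/mm
k_B = Gd⁴/(8D³N_a) = (78.0×10³)(2.6⁴)/(8·12.9³·13) = 15.966 N/mm
Parallel: k_eq = 22.55 + 15.966 = 38.516 N/mm
F = k_eq·δ = 38.516·6.4 = 246.5 N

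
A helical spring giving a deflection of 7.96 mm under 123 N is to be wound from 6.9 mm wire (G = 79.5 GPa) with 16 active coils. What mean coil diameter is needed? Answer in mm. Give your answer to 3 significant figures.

45.0 mm

Required rate k = F/δ = 123/7.96 = 15.452 N/mm
D = (Gd⁴/(8N_a·k))^(1/3) = (79.5×10³·6.9⁴/(8·16·15.452))^(1/3)
  = (91109)^(1/3) = 44.9974 mm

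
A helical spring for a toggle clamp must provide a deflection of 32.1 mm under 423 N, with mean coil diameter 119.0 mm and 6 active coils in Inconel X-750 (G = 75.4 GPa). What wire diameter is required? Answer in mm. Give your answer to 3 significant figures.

10.9 mm

Required rate k = F/δ = 423/32.1 = 13.178 N/mm
d = (8D³N_a·k / G)^(1/4) = (8·119.0³·6·13.178 / (75.4×10³))^0.25
  = (14137)^0.25 = 10.9040 mm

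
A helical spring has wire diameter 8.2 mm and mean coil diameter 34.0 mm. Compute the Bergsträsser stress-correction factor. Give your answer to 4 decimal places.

C = D/d = 34.0/8.2 = 4.1463
K_B = (4C+2)/(4C−3) = 18.585/13.585 = 1.3680

1.3680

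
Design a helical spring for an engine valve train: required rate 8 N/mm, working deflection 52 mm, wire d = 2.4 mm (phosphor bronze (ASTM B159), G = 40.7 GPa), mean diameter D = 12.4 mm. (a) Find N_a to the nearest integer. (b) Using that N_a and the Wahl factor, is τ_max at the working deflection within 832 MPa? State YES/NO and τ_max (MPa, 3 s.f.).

(a) 11 coils; (b) NO, τ_max = 1240 MPa

N_a = Gd⁴/(8D³k) = (40.7×10³)(2.4⁴)/(8·12.4³·8) = 11.07 → N_a = 11
Actual rate k = Gd⁴/(8D³·11) = 8.0481 N/mm
Working load F = kδ = 8.0481·52 = 418.5 N
C = 12.4/2.4 = 5.1667; K_W = (4C−1)/(4C−4)+0.615/C = 1.2990
τ_max = K_W·8FD/(πd³) = 1.2990·955.92 = 1241.8 MPa
τ_max > 832 MPa → exceeds allowable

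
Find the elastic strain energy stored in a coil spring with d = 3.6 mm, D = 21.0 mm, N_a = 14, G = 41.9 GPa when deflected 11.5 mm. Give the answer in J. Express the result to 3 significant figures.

0.449 J

k = Gd⁴/(8D³N_a) = (41.9×10³)(3.6⁴)/(8·21.0³·14) = 6.785 N/mm
U = ½kδ² = 0.5 × 6.785 × 11.5² = 448.66 N·mm = 0.44866 J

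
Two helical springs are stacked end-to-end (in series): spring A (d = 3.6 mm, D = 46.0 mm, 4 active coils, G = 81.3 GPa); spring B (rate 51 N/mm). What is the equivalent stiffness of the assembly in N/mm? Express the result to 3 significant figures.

4.04 N/mm

k_A = Gd⁴/(8D³N_a) = (81.3×10³)(3.6⁴)/(8·46.0³·4) = 4.3841 N/mm
Series: 1/k_eq = 1/4.3841 + 1/51 = 0.24771; k_eq = 4.037 N/mm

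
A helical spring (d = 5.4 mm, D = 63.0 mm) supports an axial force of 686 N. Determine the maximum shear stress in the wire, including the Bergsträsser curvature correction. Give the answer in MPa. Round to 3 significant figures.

779 MPa

Spring index C = D/d = 63.0/5.4 = 11.6667
K_B = (4C+2)/(4C−3) = 48.667/43.667 = 1.1145
τ₀ = 8FD/(πd³) = 8·686·63.0/(π·5.4³) = 345744/494.69 = 698.91 MPa
τ_max = K·τ₀ = 1.1145 × 698.91 = 778.94 MPa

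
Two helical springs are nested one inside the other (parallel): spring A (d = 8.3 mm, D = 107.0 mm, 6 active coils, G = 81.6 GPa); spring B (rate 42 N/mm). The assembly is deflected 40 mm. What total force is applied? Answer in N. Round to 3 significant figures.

k_A = Gd⁴/(8D³N_a) = (81.6×10³)(8.3⁴)/(8·107.0³·6) = 6.5858 N/mm
Parallel: k_eq = 6.5858 + 42 = 48.586 N/mm
F = k_eq·δ = 48.586·40 = 1943.4 N

1940 N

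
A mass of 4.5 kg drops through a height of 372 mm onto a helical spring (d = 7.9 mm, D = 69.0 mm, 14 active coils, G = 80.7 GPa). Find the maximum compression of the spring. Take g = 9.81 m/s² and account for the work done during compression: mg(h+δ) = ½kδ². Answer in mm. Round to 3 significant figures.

k = Gd⁴/(8D³N_a) = (80.7×10³)(7.9⁴)/(8·69.0³·14) = 8.5431 N/mm
W = mg = 4.5 × 9.81 = 44.145 N
½kδ² − Wδ − Wh = 0 → δ = (W + √(W² + 2kWh))/k
δ = (44.145 + √(1948.8 + 280589))/8.5431 = (44.145 + 531.54)/8.5431 = 67.386 mm

67.4 mm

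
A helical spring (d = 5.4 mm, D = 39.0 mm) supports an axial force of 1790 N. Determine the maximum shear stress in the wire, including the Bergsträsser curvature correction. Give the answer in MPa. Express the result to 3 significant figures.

1350 MPa

Spring index C = D/d = 39.0/5.4 = 7.2222
K_B = (4C+2)/(4C−3) = 30.889/25.889 = 1.1931
τ₀ = 8FD/(πd³) = 8·1790·39.0/(π·5.4³) = 558480/494.69 = 1129 MPa
τ_max = K·τ₀ = 1.1931 × 1129 = 1347 MPa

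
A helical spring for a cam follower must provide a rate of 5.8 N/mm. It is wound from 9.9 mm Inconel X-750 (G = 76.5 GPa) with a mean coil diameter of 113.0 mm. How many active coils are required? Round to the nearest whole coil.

N_a = Gd⁴/(8D³k) = (76.5×10³ × 9.9⁴)/(8 × 113.0³ × 5.8)
    = 7.34856e+08 / 6.69504e+07 = 10.98 → 11 coils

11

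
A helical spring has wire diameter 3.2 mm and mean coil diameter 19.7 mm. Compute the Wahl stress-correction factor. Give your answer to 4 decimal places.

1.2454

C = D/d = 19.7/3.2 = 6.1562
K_W = (4C−1)/(4C−4) + 0.615/C = 23.625/20.625 + 0.0999 = 1.2454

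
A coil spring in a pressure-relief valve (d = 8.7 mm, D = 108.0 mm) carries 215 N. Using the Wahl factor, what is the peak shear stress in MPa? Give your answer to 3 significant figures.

Spring index C = D/d = 108.0/8.7 = 12.4138
K_W = (4C−1)/(4C−4) + 0.615/C = 48.655/45.655 + 0.0495 = 1.1153
τ₀ = 8FD/(πd³) = 8·215·108.0/(π·8.7³) = 185760/2068.7 = 89.793 MPa
τ_max = K·τ₀ = 1.1153 × 89.793 = 100.14 MPa

100 MPa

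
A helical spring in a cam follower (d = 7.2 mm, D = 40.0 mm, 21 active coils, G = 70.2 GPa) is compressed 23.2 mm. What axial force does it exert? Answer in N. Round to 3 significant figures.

407 N

k = Gd⁴/(8D³N_a) = (70.2×10³)(7.2⁴)/(8·40.0³·21) = 17.546 N/mm
F = k·δ = 17.546 × 23.2 = 407.07 N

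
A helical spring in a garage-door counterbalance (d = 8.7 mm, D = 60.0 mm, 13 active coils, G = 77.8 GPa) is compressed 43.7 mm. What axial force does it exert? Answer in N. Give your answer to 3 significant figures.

k = Gd⁴/(8D³N_a) = (77.8×10³)(8.7⁴)/(8·60.0³·13) = 19.841 N/mm
F = k·δ = 19.841 × 43.7 = 867.06 N

867 N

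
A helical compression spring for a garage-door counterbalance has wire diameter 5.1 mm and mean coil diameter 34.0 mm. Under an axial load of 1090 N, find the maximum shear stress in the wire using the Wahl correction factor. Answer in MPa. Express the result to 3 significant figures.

Spring index C = D/d = 34.0/5.1 = 6.6667
K_W = (4C−1)/(4C−4) + 0.615/C = 25.667/22.667 + 0.0922 = 1.2246
τ₀ = 8FD/(πd³) = 8·1090·34.0/(π·5.1³) = 296480/416.74 = 711.43 MPa
τ_max = K·τ₀ = 1.2246 × 711.43 = 871.22 MPa

871 MPa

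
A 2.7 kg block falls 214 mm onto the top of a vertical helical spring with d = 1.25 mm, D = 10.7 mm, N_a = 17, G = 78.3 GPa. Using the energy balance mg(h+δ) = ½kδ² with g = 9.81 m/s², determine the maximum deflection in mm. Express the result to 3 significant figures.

125 mm

k = Gd⁴/(8D³N_a) = (78.3×10³)(1.25⁴)/(8·10.7³·17) = 1.1474 N/mm
W = mg = 2.7 × 9.81 = 26.487 N
½kδ² − Wδ − Wh = 0 → δ = (W + √(W² + 2kWh))/k
δ = (26.487 + √(701.56 + 13007.3))/1.1474 = (26.487 + 117.08)/1.1474 = 125.13 mm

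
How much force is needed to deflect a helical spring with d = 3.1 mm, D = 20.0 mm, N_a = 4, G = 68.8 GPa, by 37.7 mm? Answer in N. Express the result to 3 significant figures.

k = Gd⁴/(8D³N_a) = (68.8×10³)(3.1⁴)/(8·20.0³·4) = 24.82 N/mm
F = k·δ = 24.82 × 37.7 = 935.7 N

936 N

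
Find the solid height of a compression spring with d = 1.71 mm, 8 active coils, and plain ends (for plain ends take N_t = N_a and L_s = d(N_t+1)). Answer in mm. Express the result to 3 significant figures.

plain ends: N_t = N_a = 8
L_s = d·(N_t+1) = 1.71 × 9 = 15.39 mm

15.4 mm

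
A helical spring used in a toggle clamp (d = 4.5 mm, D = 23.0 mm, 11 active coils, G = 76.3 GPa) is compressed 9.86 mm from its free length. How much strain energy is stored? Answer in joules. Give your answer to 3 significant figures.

k = Gd⁴/(8D³N_a) = (76.3×10³)(4.5⁴)/(8·23.0³·11) = 29.222 N/mm
U = ½kδ² = 0.5 × 29.222 × 9.86² = 1420.5 N·mm = 1.4205 J

1.42 J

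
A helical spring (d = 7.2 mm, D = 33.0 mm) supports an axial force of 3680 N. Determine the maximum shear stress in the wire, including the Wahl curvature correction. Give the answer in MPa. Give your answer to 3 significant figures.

1110 MPa

Spring index C = D/d = 33.0/7.2 = 4.5833
K_W = (4C−1)/(4C−4) + 0.615/C = 17.333/14.333 + 0.1342 = 1.3435
τ₀ = 8FD/(πd³) = 8·3680·33.0/(π·7.2³) = 971520/1172.6 = 828.52 MPa
τ_max = K·τ₀ = 1.3435 × 828.52 = 1113.1 MPa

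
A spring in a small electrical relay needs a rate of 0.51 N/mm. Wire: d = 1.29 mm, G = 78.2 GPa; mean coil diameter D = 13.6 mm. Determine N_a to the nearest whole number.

N_a = Gd⁴/(8D³k) = (78.2×10³ × 1.29⁴)/(8 × 13.6³ × 0.51)
    = 216554 / 10263.1 = 21.1 → 21 coils

21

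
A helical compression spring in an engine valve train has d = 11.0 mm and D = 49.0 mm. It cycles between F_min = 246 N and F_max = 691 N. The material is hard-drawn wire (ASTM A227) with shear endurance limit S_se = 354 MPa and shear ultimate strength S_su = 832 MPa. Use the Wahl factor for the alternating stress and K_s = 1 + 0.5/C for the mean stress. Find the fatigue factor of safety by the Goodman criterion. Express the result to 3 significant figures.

7.22

C = D/d = 49.0/11.0 = 4.4545; K_W = (4C−1)/(4C−4)+0.615/C = 1.3552; K_s = 1+0.5/C = 1.1122
F_a = (F_max−F_min)/2 = 222.5 N; F_m = (F_max+F_min)/2 = 468.5 N
τ_a = K_W·8F_aD/(πd³) = 1.3552 × 20.859 = 28.267 MPa
τ_m = K_s·8F_mD/(πd³) = 1.1122 × 43.921 = 48.85 MPa
Goodman: 1/n_f = τ_a/S_se + τ_m/S_su = 28.267/354 + 48.85/832 = 0.07985 + 0.05871 = 0.13856
n_f = 1/0.13856 = 7.217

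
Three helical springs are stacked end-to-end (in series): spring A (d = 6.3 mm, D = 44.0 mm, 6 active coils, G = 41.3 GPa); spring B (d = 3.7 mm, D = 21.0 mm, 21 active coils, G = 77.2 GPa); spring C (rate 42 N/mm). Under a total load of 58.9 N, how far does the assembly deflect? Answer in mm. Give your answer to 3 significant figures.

k_A = Gd⁴/(8D³N_a) = (41.3×10³)(6.3⁴)/(8·44.0³·6) = 15.912 N/mm
k_B = Gd⁴/(8D³N_a) = (77.2×10³)(3.7⁴)/(8·21.0³·21) = 9.2994 N/mm
Series: 1/k_eq = 1/15.912 + 1/9.2994 + 1/42 = 0.19419; k_eq = 5.1496 N/mm
δ = F/k_eq = 58.9/5.1496 = 11.438 mm

11.4 mm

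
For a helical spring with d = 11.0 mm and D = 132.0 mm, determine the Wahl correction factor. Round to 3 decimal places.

C = D/d = 132.0/11.0 = 12.0000
K_W = (4C−1)/(4C−4) + 0.615/C = 47.000/44.000 + 0.0512 = 1.1194

1.119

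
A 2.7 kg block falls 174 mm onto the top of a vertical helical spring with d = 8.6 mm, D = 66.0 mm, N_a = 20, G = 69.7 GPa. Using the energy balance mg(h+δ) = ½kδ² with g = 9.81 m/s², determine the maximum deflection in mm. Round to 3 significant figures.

k = Gd⁴/(8D³N_a) = (69.7×10³)(8.6⁴)/(8·66.0³·20) = 8.2885 N/mm
W = mg = 2.7 × 9.81 = 26.487 N
½kδ² − Wδ − Wh = 0 → δ = (W + √(W² + 2kWh))/k
δ = (26.487 + √(701.56 + 76398.8))/8.2885 = (26.487 + 277.67)/8.2885 = 36.696 mm

36.7 mm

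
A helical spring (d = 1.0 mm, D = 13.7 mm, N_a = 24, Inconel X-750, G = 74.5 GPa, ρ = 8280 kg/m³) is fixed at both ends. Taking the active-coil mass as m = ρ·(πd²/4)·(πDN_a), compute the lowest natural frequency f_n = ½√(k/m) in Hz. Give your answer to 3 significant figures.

74.9 Hz

k = Gd⁴/(8D³N_a) = (74.5×10³)(1.0⁴)/(8·13.7³·24) = 0.1509 N/mm = 150.9 N/m
Wire length L = πDN_a = π·13.7·24 = 1033 mm
m = ρ·(πd²/4)·L = 8280 × 0.7854×10⁻⁶ m² × 1.033 m = 0.0067174 kg
f_n = ½√(k/m) = 0.5·√(150.9/0.0067174) = 0.5·√(22464) = 74.94 Hz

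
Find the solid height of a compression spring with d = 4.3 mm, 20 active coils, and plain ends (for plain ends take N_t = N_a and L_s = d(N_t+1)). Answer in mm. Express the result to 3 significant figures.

90.3 mm

plain ends: N_t = N_a = 20
L_s = d·(N_t+1) = 4.3 × 21 = 90.3 mm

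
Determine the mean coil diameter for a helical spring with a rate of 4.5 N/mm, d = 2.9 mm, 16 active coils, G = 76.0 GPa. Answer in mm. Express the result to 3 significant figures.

D = (Gd⁴/(8N_a·k))^(1/3) = (76.0×10³·2.9⁴/(8·16·4.5))^(1/3)
  = (9332.18)^(1/3) = 21.0537 mm

21.1 mm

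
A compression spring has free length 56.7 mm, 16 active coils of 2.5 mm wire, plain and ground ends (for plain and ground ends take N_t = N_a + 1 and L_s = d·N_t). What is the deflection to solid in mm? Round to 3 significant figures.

14.2 mm

N_t = 17; L_s = 2.5·17 = 42.5 mm
δ_solid = L₀ − L_s = 56.7 − 42.5 = 14.2 mm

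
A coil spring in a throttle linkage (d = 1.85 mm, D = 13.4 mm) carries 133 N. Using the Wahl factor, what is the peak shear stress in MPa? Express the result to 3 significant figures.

Spring index C = D/d = 13.4/1.85 = 7.2432
K_W = (4C−1)/(4C−4) + 0.615/C = 27.973/24.973 + 0.0849 = 1.2050
τ₀ = 8FD/(πd³) = 8·133·13.4/(π·1.85³) = 14257.6/19.891 = 716.77 MPa
τ_max = K·τ₀ = 1.2050 × 716.77 = 863.74 MPa

864 MPa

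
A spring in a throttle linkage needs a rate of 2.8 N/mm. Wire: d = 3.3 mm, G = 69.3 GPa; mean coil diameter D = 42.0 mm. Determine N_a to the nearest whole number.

N_a = Gd⁴/(8D³k) = (69.3×10³ × 3.3⁴)/(8 × 42.0³ × 2.8)
    = 8.21843e+06 / 1.65957e+06 = 4.952 → 5 coils

5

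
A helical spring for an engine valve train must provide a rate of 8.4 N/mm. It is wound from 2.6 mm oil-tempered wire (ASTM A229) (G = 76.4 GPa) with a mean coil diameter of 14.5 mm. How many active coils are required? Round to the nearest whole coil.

N_a = Gd⁴/(8D³k) = (76.4×10³ × 2.6⁴)/(8 × 14.5³ × 8.4)
    = 3.4913e+06 / 204868 = 17.04 → 17 coils

17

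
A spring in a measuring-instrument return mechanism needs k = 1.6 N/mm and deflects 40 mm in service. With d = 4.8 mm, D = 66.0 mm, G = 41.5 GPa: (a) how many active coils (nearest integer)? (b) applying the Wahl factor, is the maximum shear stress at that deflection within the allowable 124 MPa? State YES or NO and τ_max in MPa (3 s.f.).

(a) 6 coils; (b) YES, τ_max = 107 MPa

N_a = Gd⁴/(8D³k) = (41.5×10³)(4.8⁴)/(8·66.0³·1.6) = 5.986 → N_a = 6
Actual rate k = Gd⁴/(8D³·6) = 1.5964 N/mm
Working load F = kδ = 1.5964·40 = 63.856 N
C = 66.0/4.8 = 13.7500; K_W = (4C−1)/(4C−4)+0.615/C = 1.1036
τ_max = K_W·8FD/(πd³) = 1.1036·97.042 = 107.09 MPa
τ_max ≤ 124 MPa → acceptable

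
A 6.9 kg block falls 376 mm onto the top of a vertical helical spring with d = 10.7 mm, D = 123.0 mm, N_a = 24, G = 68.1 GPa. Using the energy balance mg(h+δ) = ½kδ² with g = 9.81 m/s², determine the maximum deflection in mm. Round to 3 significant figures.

k = Gd⁴/(8D³N_a) = (68.1×10³)(10.7⁴)/(8·123.0³·24) = 2.4984 N/mm
W = mg = 6.9 × 9.81 = 67.689 N
½kδ² − Wδ − Wh = 0 → δ = (W + √(W² + 2kWh))/k
δ = (67.689 + √(4581.8 + 127175))/2.4984 = (67.689 + 362.98)/2.4984 = 172.38 mm

172 mm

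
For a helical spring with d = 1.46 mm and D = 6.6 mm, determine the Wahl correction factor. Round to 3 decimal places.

C = D/d = 6.6/1.46 = 4.5205
K_W = (4C−1)/(4C−4) + 0.615/C = 17.082/14.082 + 0.1360 = 1.3491

1.349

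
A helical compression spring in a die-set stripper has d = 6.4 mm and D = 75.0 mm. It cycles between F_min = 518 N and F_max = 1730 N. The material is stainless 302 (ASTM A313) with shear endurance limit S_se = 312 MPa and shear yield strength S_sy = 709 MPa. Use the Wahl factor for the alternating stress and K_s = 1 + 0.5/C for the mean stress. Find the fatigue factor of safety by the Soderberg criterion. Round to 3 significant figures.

0.358

C = D/d = 75.0/6.4 = 11.7188; K_W = (4C−1)/(4C−4)+0.615/C = 1.1225; K_s = 1+0.5/C = 1.0427
F_a = (F_max−F_min)/2 = 606 N; F_m = (F_max+F_min)/2 = 1124 N
τ_a = K_W·8F_aD/(πd³) = 1.1225 × 441.5 = 495.57 MPa
τ_m = K_s·8F_mD/(πd³) = 1.0427 × 818.89 = 853.83 MPa
Soderberg: 1/n_f = τ_a/S_se + τ_m/S_sy = 495.57/312 + 853.83/709 = 1.58835 + 1.20428 = 2.7926
n_f = 1/2.7926 = 0.3581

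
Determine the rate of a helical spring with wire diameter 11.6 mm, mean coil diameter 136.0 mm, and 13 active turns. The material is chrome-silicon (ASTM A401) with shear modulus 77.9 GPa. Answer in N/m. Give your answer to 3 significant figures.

5390 N/m

k = Gd⁴/(8D³N_a) = (77.9×10³ × 11.6⁴) / (8 × 136.0³ × 13)
  = 1.41049e+09 / 2.61607e+08 = 5.3916 N/mm = 5391.6 N/m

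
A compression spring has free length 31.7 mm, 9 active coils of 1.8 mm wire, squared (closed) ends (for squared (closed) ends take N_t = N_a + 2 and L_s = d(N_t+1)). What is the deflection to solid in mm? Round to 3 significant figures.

10.1 mm

N_t = 11; L_s = 1.8·12 = 21.6 mm
δ_solid = L₀ − L_s = 31.7 − 21.6 = 10.1 mm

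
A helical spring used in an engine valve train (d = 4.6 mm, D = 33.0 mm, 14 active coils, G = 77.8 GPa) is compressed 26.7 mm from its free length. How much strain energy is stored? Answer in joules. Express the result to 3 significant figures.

k = Gd⁴/(8D³N_a) = (77.8×10³)(4.6⁴)/(8·33.0³·14) = 8.6547 N/mm
U = ½kδ² = 0.5 × 8.6547 × 26.7² = 3084.9 N·mm = 3.0849 J

3.08 J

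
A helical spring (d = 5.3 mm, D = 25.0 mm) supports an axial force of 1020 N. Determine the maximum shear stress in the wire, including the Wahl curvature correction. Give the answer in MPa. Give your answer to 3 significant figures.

581 MPa

Spring index C = D/d = 25.0/5.3 = 4.7170
K_W = (4C−1)/(4C−4) + 0.615/C = 17.868/14.868 + 0.1304 = 1.3322
τ₀ = 8FD/(πd³) = 8·1020·25.0/(π·5.3³) = 204000/467.71 = 436.17 MPa
τ_max = K·τ₀ = 1.3322 × 436.17 = 581.04 MPa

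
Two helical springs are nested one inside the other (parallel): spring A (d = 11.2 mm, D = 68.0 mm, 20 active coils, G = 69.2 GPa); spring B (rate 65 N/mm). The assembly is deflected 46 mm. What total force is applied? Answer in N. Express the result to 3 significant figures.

3990 N

k_A = Gd⁴/(8D³N_a) = (69.2×10³)(11.2⁴)/(8·68.0³·20) = 21.644 N/mm
Parallel: k_eq = 21.644 + 65 = 86.644 N/mm
F = k_eq·δ = 86.644·46 = 3985.6 N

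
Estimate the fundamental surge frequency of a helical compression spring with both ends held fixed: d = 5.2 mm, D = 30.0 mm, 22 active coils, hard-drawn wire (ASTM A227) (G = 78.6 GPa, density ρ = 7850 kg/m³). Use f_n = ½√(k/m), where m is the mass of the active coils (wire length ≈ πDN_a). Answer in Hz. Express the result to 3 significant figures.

93.5 Hz

k = Gd⁴/(8D³N_a) = (78.6×10³)(5.2⁴)/(8·30.0³·22) = 12.094 N/mm = 12094 N/m
Wire length L = πDN_a = π·30.0·22 = 2073.5 mm
m = ρ·(πd²/4)·L = 7850 × 21.237×10⁻⁶ m² × 2.0735 m = 0.34567 kg
f_n = ½√(k/m) = 0.5·√(12094/0.34567) = 0.5·√(34986) = 93.523 Hz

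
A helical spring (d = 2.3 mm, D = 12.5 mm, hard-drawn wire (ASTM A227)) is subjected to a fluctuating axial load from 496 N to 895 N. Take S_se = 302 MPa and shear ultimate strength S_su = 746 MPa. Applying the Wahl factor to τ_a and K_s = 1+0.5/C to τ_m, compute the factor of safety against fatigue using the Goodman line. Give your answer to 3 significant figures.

0.205

C = D/d = 12.5/2.3 = 5.4348; K_W = (4C−1)/(4C−4)+0.615/C = 1.2823; K_s = 1+0.5/C = 1.0920
F_a = (F_max−F_min)/2 = 199.5 N; F_m = (F_max+F_min)/2 = 695.5 N
τ_a = K_W·8F_aD/(πd³) = 1.2823 × 521.93 = 669.25 MPa
τ_m = K_s·8F_mD/(πd³) = 1.0920 × 1819.5 = 1986.9 MPa
Goodman: 1/n_f = τ_a/S_se + τ_m/S_su = 669.25/302 + 1986.9/746 = 2.21608 + 2.66347 = 4.8795
n_f = 1/4.8795 = 0.2049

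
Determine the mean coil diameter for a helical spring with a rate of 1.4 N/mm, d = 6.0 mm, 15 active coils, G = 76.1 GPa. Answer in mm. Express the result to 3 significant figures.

83.7 mm

D = (Gd⁴/(8N_a·k))^(1/3) = (76.1×10³·6.0⁴/(8·15·1.4))^(1/3)
  = (587057)^(1/3) = 83.7324 mm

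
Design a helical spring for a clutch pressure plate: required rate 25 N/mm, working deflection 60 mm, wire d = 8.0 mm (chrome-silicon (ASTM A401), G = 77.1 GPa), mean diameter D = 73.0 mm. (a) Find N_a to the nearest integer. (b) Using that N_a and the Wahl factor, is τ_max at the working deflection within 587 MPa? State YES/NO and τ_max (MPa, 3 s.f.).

N_a = Gd⁴/(8D³k) = (77.1×10³)(8.0⁴)/(8·73.0³·25) = 4.059 → N_a = 4
Actual rate k = Gd⁴/(8D³·4) = 25.369 N/mm
Working load F = kδ = 25.369·60 = 1522.1 N
C = 73.0/8.0 = 9.1250; K_W = (4C−1)/(4C−4)+0.615/C = 1.1597
τ_max = K_W·8FD/(πd³) = 1.1597·552.64 = 640.9 MPa
τ_max > 587 MPa → exceeds allowable

(a) 4 coils; (b) NO, τ_max = 641 MPa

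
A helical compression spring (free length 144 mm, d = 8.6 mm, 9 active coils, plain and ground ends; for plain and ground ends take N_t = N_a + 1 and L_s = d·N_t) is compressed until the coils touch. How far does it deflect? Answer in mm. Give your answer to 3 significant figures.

N_t = 10; L_s = 8.6·10 = 86 mm
δ_solid = L₀ − L_s = 144 − 86 = 58 mm

58.0 mm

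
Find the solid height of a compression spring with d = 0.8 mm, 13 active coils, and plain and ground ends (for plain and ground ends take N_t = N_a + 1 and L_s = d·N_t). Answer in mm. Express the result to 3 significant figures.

11.2 mm

plain and ground ends: N_t = N_a + 1 = 13 + 1 = 14
L_s = d·N_t = 0.8 × 14 = 11.2 mm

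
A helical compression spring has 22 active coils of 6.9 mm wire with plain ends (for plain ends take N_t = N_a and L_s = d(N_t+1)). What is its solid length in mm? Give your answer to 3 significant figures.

plain ends: N_t = N_a = 22
L_s = d·(N_t+1) = 6.9 × 23 = 158.7 mm

159 mm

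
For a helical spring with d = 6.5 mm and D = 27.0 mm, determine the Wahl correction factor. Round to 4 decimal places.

C = D/d = 27.0/6.5 = 4.1538
K_W = (4C−1)/(4C−4) + 0.615/C = 15.615/12.615 + 0.1481 = 1.3859

1.3859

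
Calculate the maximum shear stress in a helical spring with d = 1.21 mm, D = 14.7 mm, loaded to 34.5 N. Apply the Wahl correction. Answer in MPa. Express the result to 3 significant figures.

815 MPa

Spring index C = D/d = 14.7/1.21 = 12.1488
K_W = (4C−1)/(4C−4) + 0.615/C = 47.595/44.595 + 0.0506 = 1.1179
τ₀ = 8FD/(πd³) = 8·34.5·14.7/(π·1.21³) = 4057.2/5.5655 = 728.99 MPa
τ_max = K·τ₀ = 1.1179 × 728.99 = 814.93 MPa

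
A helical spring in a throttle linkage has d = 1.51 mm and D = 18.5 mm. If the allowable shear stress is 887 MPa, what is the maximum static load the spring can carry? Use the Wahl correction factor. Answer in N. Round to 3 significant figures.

C = D/d = 18.5/1.51 = 12.2517
K_W = (4C−1)/(4C−4) + 0.615/C = 48.007/45.007 + 0.0502 = 1.1169
τ_max = K·8FD/(πd³) → F_max = τ_allow·πd³/(8DK)
F_max = 887·π·1.51³/(8·18.5·1.1169) = 9594.1/165.29 = 58.043 N

58.0 N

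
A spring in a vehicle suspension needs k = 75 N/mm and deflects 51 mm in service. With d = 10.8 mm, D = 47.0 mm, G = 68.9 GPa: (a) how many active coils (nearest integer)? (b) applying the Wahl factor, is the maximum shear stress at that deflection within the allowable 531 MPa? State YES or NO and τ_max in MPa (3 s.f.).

N_a = Gd⁴/(8D³k) = (68.9×10³)(10.8⁴)/(8·47.0³·75) = 15.05 → N_a = 15
Actual rate k = Gd⁴/(8D³·15) = 75.238 N/mm
Working load F = kδ = 75.238·51 = 3837.2 N
C = 47.0/10.8 = 4.3519; K_W = (4C−1)/(4C−4)+0.615/C = 1.3651
τ_max = K_W·8FD/(πd³) = 1.3651·364.57 = 497.66 MPa
τ_max ≤ 531 MPa → acceptable

(a) 15 coils; (b) YES, τ_max = 498 MPa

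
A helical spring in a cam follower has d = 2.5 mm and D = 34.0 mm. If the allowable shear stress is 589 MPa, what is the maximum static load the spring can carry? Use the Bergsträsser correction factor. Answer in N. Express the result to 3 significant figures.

C = D/d = 34.0/2.5 = 13.6000
K_B = (4C+2)/(4C−3) = 56.400/51.400 = 1.0973
τ_max = K·8FD/(πd³) → F_max = τ_allow·πd³/(8DK)
F_max = 589·π·2.5³/(8·34.0·1.0973) = 28912/298.46 = 96.872 N

96.9 N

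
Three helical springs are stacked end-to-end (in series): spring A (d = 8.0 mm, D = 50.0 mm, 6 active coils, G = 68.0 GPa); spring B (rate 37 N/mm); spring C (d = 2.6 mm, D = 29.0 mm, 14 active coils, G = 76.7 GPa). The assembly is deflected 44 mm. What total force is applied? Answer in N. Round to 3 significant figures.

53.1 N

k_A = Gd⁴/(8D³N_a) = (68.0×10³)(8.0⁴)/(8·50.0³·6) = 46.421 N/mm
k_C = Gd⁴/(8D³N_a) = (76.7×10³)(2.6⁴)/(8·29.0³·14) = 1.2831 N/mm
Series: 1/k_eq = 1/46.421 + 1/37 + 1/1.2831 = 0.8279; k_eq = 1.2079 N/mm
F = k_eq·δ = 1.2079·44 = 53.146 N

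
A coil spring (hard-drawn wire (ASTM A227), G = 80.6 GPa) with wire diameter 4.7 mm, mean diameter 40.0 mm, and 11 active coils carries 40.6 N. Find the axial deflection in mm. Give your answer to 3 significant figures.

k = Gd⁴/(8D³N_a) = (80.6×10³)(4.7⁴)/(8·40.0³·11) = 6.9834 N/mm
δ = F/k = 40.6 / 6.9834 = 5.8138 mm

5.81 mm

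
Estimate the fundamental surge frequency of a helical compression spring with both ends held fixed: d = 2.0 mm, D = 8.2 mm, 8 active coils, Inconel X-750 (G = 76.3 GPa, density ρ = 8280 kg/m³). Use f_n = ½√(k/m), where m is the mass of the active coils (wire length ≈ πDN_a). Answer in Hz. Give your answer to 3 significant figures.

1270 Hz

k = Gd⁴/(8D³N_a) = (76.3×10³)(2.0⁴)/(8·8.2³·8) = 34.596 N/mm = 34596 N/m
Wire length L = πDN_a = π·8.2·8 = 206.09 mm
m = ρ·(πd²/4)·L = 8280 × 3.1416×10⁻⁶ m² × 0.20609 m = 0.0053609 kg
f_n = ½√(k/m) = 0.5·√(34596/0.0053609) = 0.5·√(6.4534e+06) = 1270.2 Hz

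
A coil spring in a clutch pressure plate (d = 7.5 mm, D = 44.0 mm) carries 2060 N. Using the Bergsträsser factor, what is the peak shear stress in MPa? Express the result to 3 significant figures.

681 MPa

Spring index C = D/d = 44.0/7.5 = 5.8667
K_B = (4C+2)/(4C−3) = 25.467/20.467 = 1.2443
τ₀ = 8FD/(πd³) = 8·2060·44.0/(π·7.5³) = 725120/1325.4 = 547.11 MPa
τ_max = K·τ₀ = 1.2443 × 547.11 = 680.77 MPa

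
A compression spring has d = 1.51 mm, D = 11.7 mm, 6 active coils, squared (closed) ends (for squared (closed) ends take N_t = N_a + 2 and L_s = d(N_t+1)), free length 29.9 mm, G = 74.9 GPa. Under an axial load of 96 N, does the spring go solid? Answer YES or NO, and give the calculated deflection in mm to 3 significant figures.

k = Gd⁴/(8D³N_a) = (74.9×10³)(1.51⁴)/(8·11.7³·6) = 5.0651 N/mm
N_t = 8; L_s = 1.51·9 = 13.59 mm; δ_solid = L₀ − L_s = 29.9 − 13.59 = 16.31 mm
δ = F/k = 96/5.0651 = 18.953 mm
δ ≥ δ_solid → spring goes solid

YES, δ = 19.0 mm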